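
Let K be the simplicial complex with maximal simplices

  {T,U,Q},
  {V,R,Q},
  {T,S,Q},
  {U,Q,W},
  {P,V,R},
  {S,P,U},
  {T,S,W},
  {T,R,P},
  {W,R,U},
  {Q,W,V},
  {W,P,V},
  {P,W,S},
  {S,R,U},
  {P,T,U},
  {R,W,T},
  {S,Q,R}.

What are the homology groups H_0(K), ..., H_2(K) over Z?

Take the total order P < Q < R < S < T < U < V < W on the vertex set. Then K (dimension 2) consists of the simplices:

  0-simplices (8): P, Q, R, S, T, U, V, W
  1-simplices (24): PR, PS, PT, PU, PV, PW, QR, QS, QT, QU, QV, QW, RS, RT, RU, RV, RW, ST, SU, SW, TU, TW, UW, VW
  2-simplices (16): PRT, PRV, PSU, PSW, PTU, PVW, QRS, QRV, QST, QTU, QUW, QVW, RSU, RTW, RUW, STW

Hence C_0 ≅ Z^8, C_1 ≅ Z^24, C_2 ≅ Z^16.

Boundary ∂_1: C_1 → C_0 sends each edge [p,q] (with p < q) to q − p. For instance
  ∂SW = W − S.
This gives a 8×24 integer matrix of rank 7; reducing to Smith normal form yields diagonal entries (1,1,1,1,1,1,1).

Boundary ∂_2: C_2 → C_1 sends each 2-simplex [p,q,r] to [q,r] − [p,r] + [p,q]. For instance
  ∂STW = TW − SW + ST,
  ∂QRV = RV − QV + QR.
The 24×16 boundary matrix has rank 15 and Smith normal form diag(1,1,1,1,1,1,1,1,1,1,1,1,1,1,1).

From H_k ≅ ker(∂_k) / im(∂_{k+1}) we obtain:

  H_0: rank C_0 − rank ∂_1 = 8 − 7 = 1, and the invariant factors of ∂_1 are all 1, so H_0 ≅ Z.
  H_1: rank ker ∂_1 − rank ∂_2 = (24 − 7) − 15 = 2, and the invariant factors of ∂_2 are all 1, so H_1 ≅ Z^2.
  H_2: rank ker ∂_2 − rank ∂_3 = (16 − 15) − 0 = 1, and there is no ∂_3, so H_2 ≅ Z.

As a check, the Euler characteristic is 8 − 24 + 16 = 0, which agrees with 1 − 2 + 1 = 0.

H_0 ≅ Z,  H_1 ≅ Z^2,  H_2 ≅ Z.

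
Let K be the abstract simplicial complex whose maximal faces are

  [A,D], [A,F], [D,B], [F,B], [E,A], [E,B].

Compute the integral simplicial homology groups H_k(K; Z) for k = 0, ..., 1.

Fix the vertex order A < B < D < E < F and write every simplex with vertices in increasing order. Then dim K = 1 and the simplices of K are:

  0-simplices (5): A, B, D, E, F
  1-simplices (6): AD, AE, AF, BD, BE, BF

so the chain groups are C_0 ≅ Z^5, C_1 ≅ Z^6.

∂_1: C_1 → C_0 sends each edge [p,q] (with p < q) to q − p.
As a 5×6 matrix over Z this has rank 4, with invariant factors (1,1,1,1).

Computing H_k = (kernel of ∂_k) / (image of ∂_{k+1}):

  H_0: rank C_0 − rank ∂_1 = 5 − 4 = 1, and the invariant factors of ∂_1 are all 1, so H_0 = Z.
  H_1: rank ker ∂_1 − rank ∂_2 = (6 − 4) − 0 = 2, and there is no ∂_2, so H_1 = Z^2.

H_0 ≅ Z,  H_1 ≅ Z^2.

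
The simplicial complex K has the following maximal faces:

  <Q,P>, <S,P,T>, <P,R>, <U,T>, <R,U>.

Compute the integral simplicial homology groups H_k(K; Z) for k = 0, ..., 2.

We work with the vertex ordering P < Q < R < S < T < U. The simplices of K, each written with vertices in increasing order, are:

  0-simplices (6): P, Q, R, S, T, U
  1-simplices (7): PQ, PR, PS, PT, RU, ST, TU
  2-simplices (1): PST

Hence C_0 ≅ Z^6, C_1 ≅ Z^7, C_2 ≅ Z^1.

The boundary map ∂_1: C_1 → C_0 sends each edge [p,q] (with p < q) to q − p. For instance
  ∂PT = T − P.
As a 6×7 matrix over Z this has rank 5, with invariant factors (1,1,1,1,1).

Boundary ∂_2: C_2 → C_1 sends each 2-simplex [p,q,r] to [q,r] − [p,r] + [p,q]. For instance
  ∂PST = ST − PT + PS.
This gives a 7×1 integer matrix of rank 1; reducing to Smith normal form yields diagonal entries (1).

Reading off H_k = ker ∂_k / im ∂_{k+1}:

  H_0: rank C_0 − rank ∂_1 = 6 − 5 = 1, and the invariant factors of ∂_1 are all 1, so H_0 ≅ Z.
  H_1: rank ker ∂_1 − rank ∂_2 = (7 − 5) − 1 = 1, and the invariant factors of ∂_2 are all 1, so H_1 ≅ Z.
  H_2: rank ker ∂_2 − rank ∂_3 = (1 − 1) − 0 = 0, and there is no ∂_3, so H_2 ≅ 0.

H_0 = Z,  H_1 = Z,  H_2 = 0.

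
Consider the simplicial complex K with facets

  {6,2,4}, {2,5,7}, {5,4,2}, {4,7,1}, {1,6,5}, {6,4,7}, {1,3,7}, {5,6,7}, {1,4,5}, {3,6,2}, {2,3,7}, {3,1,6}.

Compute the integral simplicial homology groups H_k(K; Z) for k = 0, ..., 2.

H_0 ≅ Z,  H_1 ≅ Z/2,  H_2 = 0.

Take the total order 1 < 2 < 3 < 4 < 5 < 6 < 7 on the vertex set. Then K (dimension 2) consists of the simplices:

  0-simplices (7): [1], [2], [3], [4], [5], [6], [7]
  1-simplices (18): [1,3], [1,4], [1,5], [1,6], [1,7], [2,3], [2,4], [2,5], [2,6], [2,7], [3,6], [3,7], [4,5], [4,6], [4,7], [5,6], [5,7], [6,7]
  2-simplices (12): [1,3,6], [1,3,7], [1,4,5], [1,4,7], [1,5,6], [2,3,6], [2,3,7], [2,4,5], [2,4,6], [2,5,7], [4,6,7], [5,6,7]

Hence C_0 ≅ Z^7, C_1 ≅ Z^18, C_2 ≅ Z^12.

∂_1: C_1 → C_0 is given by ∂[p,q] = [q] − [p]. For instance
  ∂[2,4] = [4] − [2].
This gives a 7×18 integer matrix of rank 6; reducing to Smith normal form yields diagonal entries (1,1,1,1,1,1).

The boundary map ∂_2: C_2 → C_1 maps a triangle to the signed sum of its edges. For instance
  ∂[2,5,7] = [5,7] − [2,7] + [2,5],
  ∂[1,5,6] = [5,6] − [1,6] + [1,5].
The resulting 18×12 matrix has rank 12, and its Smith normal form has invariant factors (1,1,1,1,1,1,1,1,1,1,1,2).

Reading off H_k = ker ∂_k / im ∂_{k+1}:

  H_0: rank C_0 − rank ∂_1 = 7 − 6 = 1, and the invariant factors of ∂_1 are all 1, so H_0 = Z.
  H_1: rank ker ∂_1 − rank ∂_2 = (18 − 6) − 12 = 0, and ∂_2 has invariant factor 2 > 1, so H_1 = Z/2.
  H_2: rank ker ∂_2 − rank ∂_3 = (12 − 12) − 0 = 0, and there is no ∂_3, so H_2 = 0.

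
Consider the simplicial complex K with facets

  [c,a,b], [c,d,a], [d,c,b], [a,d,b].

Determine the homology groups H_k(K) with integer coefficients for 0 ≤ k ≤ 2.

Order the vertices as a < b < c < d. Listing each simplex with vertices in this order, K has dimension 2 with simplices:

  0-simplices (4): a, b, c, d
  1-simplices (6): ab, ac, ad, bc, bd, cd
  2-simplices (4): abc, abd, acd, bcd

so the chain groups are C_0 ≅ Z^4, C_1 ≅ Z^6, C_2 ≅ Z^4.

Boundary ∂_1: C_1 → C_0 is given by ∂[p,q] = [q] − [p].
As a 4×6 matrix over Z this has rank 3, with invariant factors (1,1,1).

The boundary map ∂_2: C_2 → C_1 sends each 2-simplex [p,q,r] to [q,r] − [p,r] + [p,q]. For instance
  ∂bcd = cd − bd + bc,
  ∂acd = cd − ad + ac.
The 6×4 boundary matrix has rank 3 and Smith normal form diag(1,1,1).

From H_k ≅ ker(∂_k) / im(∂_{k+1}) we obtain:

  H_0: rank C_0 − rank ∂_1 = 4 − 3 = 1, and the invariant factors of ∂_1 are all 1, so H_0 ≅ Z.
  H_1: rank ker ∂_1 − rank ∂_2 = (6 − 3) − 3 = 0, and the invariant factors of ∂_2 are all 1, so H_1 ≅ 0.
  H_2: rank ker ∂_2 − rank ∂_3 = (4 − 3) − 0 = 1, and there is no ∂_3, so H_2 ≅ Z.

(K is a triangulation of the 2-sphere S^2.)

H_0 ≅ Z,  H_1 = 0,  H_2 ≅ Z.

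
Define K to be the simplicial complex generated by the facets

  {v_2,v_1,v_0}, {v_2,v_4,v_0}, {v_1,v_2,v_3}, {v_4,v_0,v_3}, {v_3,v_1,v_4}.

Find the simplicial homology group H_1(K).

K has 5 vertices, 10 edges, 5 triangles.
rank ∂_1 = 4, rank ∂_2 = 5 ⇒ b_1 = 10 − 4 − 5 = 1; all invariant factors of ∂_2 are 1 so no torsion. So H_1 ≅ Z.

H_1 = Z.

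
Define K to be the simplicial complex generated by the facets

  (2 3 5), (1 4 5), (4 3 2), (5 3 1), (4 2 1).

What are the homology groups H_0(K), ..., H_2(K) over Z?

H_0 ≅ Z,  H_1 ≅ Z,  H_2 = 0.

Take the total order 1 < 2 < 3 < 4 < 5 on the vertex set. Then K (dimension 2) consists of the simplices:

  0-simplices (5): [1], [2], [3], [4], [5]
  1-simplices (10): [1,2], [1,3], [1,4], [1,5], [2,3], [2,4], [2,5], [3,4], [3,5], [4,5]
  2-simplices (5): [1,2,4], [1,3,5], [1,4,5], [2,3,4], [2,3,5]

giving chain groups C_0 ≅ Z^5, C_1 ≅ Z^10, C_2 ≅ Z^5.

The boundary map ∂_1: C_1 → C_0 sends each edge [p,q] (with p < q) to q − p.
This gives a 5×10 integer matrix of rank 4; reducing to Smith normal form yields diagonal entries (1,1,1,1).

Boundary ∂_2: C_2 → C_1 maps a triangle to the signed sum of its edges. For instance
  ∂[2,3,4] = [3,4] − [2,4] + [2,3],
  ∂[1,2,4] = [2,4] − [1,4] + [1,2].
The resulting 10×5 matrix has rank 5, and its Smith normal form has invariant factors (1,1,1,1,1).

From H_k ≅ ker(∂_k) / im(∂_{k+1}) we obtain:

  H_0: rank C_0 − rank ∂_1 = 5 − 4 = 1, and the invariant factors of ∂_1 are all 1, so H_0 = Z.
  H_1: rank ker ∂_1 − rank ∂_2 = (10 − 4) − 5 = 1, and the invariant factors of ∂_2 are all 1, so H_1 = Z.
  H_2: rank ker ∂_2 − rank ∂_3 = (5 − 5) − 0 = 0, and there is no ∂_3, so H_2 = 0.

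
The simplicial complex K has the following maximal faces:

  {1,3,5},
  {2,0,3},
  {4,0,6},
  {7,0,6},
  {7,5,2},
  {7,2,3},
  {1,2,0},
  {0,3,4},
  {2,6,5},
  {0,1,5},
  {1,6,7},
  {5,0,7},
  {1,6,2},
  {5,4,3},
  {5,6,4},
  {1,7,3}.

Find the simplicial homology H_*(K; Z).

Fix the vertex order 0 < 1 < 2 < 3 < 4 < 5 < 6 < 7 and write every simplex with vertices in increasing order. Then dim K = 2 and the simplices of K are:

  0-simplices (8): [0], [1], [2], [3], [4], [5], [6], [7]
  1-simplices (24): (24 of them)
  2-simplices (16): [0,1,2], [0,1,5], [0,2,3], [0,3,4], [0,4,6], [0,5,7], [0,6,7], [1,2,6], [1,3,5], [1,3,7], [1,6,7], [2,3,7], [2,5,6], [2,5,7], [3,4,5], [4,5,6]

Hence C_0 ≅ Z^8, C_1 ≅ Z^24, C_2 ≅ Z^16.

Boundary ∂_1: C_1 → C_0 maps an edge to its endpoints' difference, ∂[p,q] = q − p.
The resulting 8×24 matrix has rank 7, and its Smith normal form has invariant factors (1,1,1,1,1,1,1).

∂_2: C_2 → C_1 sends each 2-simplex [p,q,r] to [q,r] − [p,r] + [p,q]. For instance
  ∂[0,3,4] = [3,4] − [0,4] + [0,3],
  ∂[2,5,7] = [5,7] − [2,7] + [2,5].
The resulting 24×16 matrix has rank 15, and its Smith normal form has invariant factors (1,1,1,1,1,1,1,1,1,1,1,1,1,1,1).

Now H_k = ker ∂_k / im ∂_{k+1}, so:

  H_0: rank C_0 − rank ∂_1 = 8 − 7 = 1, and the invariant factors of ∂_1 are all 1, so H_0 ≅ Z.
  H_1: rank ker ∂_1 − rank ∂_2 = (24 − 7) − 15 = 2, and the invariant factors of ∂_2 are all 1, so H_1 ≅ Z^2.
  H_2: rank ker ∂_2 − rank ∂_3 = (16 − 15) − 0 = 1, and there is no ∂_3, so H_2 ≅ Z.

H_0 ≅ Z,  H_1 ≅ Z^2,  H_2 ≅ Z.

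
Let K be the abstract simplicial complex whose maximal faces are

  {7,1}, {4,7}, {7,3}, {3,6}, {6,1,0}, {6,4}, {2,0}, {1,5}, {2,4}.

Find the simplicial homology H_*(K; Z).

Order the vertices as 0 < 1 < 2 < 3 < 4 < 5 < 6 < 7. Listing each simplex with vertices in this order, K has dimension 2 with simplices:

  0-simplices (8): [0], [1], [2], [3], [4], [5], [6], [7]
  1-simplices (11): [0,1], [0,2], [0,6], [1,5], [1,6], [1,7], [2,4], [3,6], [3,7], [4,6], [4,7]
  2-simplices (1): [0,1,6]

so the chain groups are C_0 ≅ Z^8, C_1 ≅ Z^11, C_2 ≅ Z^1.

The boundary map ∂_1: C_1 → C_0 maps an edge to its endpoints' difference, ∂[p,q] = q − p.
The resulting 8×11 matrix has rank 7, and its Smith normal form has invariant factors (1,1,1,1,1,1,1).

The boundary map ∂_2: C_2 → C_1 maps a triangle to the signed sum of its edges. For instance
  ∂[0,1,6] = [1,6] − [0,6] + [0,1].
The resulting 11×1 matrix has rank 1, and its Smith normal form has invariant factors (1).

Computing H_k = (kernel of ∂_k) / (image of ∂_{k+1}):

  H_0: rank C_0 − rank ∂_1 = 8 − 7 = 1, and the invariant factors of ∂_1 are all 1, so H_0 = Z.
  H_1: rank ker ∂_1 − rank ∂_2 = (11 − 7) − 1 = 3, and the invariant factors of ∂_2 are all 1, so H_1 = Z^3.
  H_2: rank ker ∂_2 − rank ∂_3 = (1 − 1) − 0 = 0, and there is no ∂_3, so H_2 = 0.

As a check, the Euler characteristic is 8 − 11 + 1 = -2, which agrees with 1 − 3 + 0 = -2.

H_0 = Z,  H_1 = Z^3,  H_2 = 0.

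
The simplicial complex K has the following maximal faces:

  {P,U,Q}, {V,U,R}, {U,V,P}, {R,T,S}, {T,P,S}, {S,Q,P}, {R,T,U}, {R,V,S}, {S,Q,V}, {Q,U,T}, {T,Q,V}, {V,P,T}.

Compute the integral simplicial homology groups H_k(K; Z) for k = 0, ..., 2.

H_0 = Z,  H_1 = Z/2,  H_2 = 0.

We work with the vertex ordering P < Q < R < S < T < U < V. The simplices of K, each written with vertices in increasing order, are:

  0-simplices (7): P, Q, R, S, T, U, V
  1-simplices (18): PQ, PS, PT, PU, PV, QS, QT, QU, QV, RS, RT, RU, RV, ST, SV, TU, TV, UV
  2-simplices (12): PQS, PQU, PST, PTV, PUV, QSV, QTU, QTV, RST, RSV, RTU, RUV

Hence C_0 ≅ Z^7, C_1 ≅ Z^18, C_2 ≅ Z^12.

The boundary map ∂_1: C_1 → C_0 sends each edge [p,q] (with p < q) to q − p. For instance
  ∂RV = V − R.
The 7×18 boundary matrix has rank 6 and Smith normal form diag(1,1,1,1,1,1).

Boundary ∂_2: C_2 → C_1 sends each 2-simplex [p,q,r] to [q,r] − [p,r] + [p,q]. For instance
  ∂RSV = SV − RV + RS,
  ∂PQS = QS − PS + PQ.
As a 18×12 matrix over Z this has rank 12, with invariant factors (1,1,1,1,1,1,1,1,1,1,1,2).

From H_k ≅ ker(∂_k) / im(∂_{k+1}) we obtain:

  H_0: rank C_0 − rank ∂_1 = 7 − 6 = 1, and the invariant factors of ∂_1 are all 1, so H_0 ≅ Z.
  H_1: rank ker ∂_1 − rank ∂_2 = (18 − 6) − 12 = 0, and ∂_2 has invariant factor 2 > 1, so H_1 ≅ Z/2.
  H_2: rank ker ∂_2 − rank ∂_3 = (12 − 12) − 0 = 0, and there is no ∂_3, so H_2 ≅ 0.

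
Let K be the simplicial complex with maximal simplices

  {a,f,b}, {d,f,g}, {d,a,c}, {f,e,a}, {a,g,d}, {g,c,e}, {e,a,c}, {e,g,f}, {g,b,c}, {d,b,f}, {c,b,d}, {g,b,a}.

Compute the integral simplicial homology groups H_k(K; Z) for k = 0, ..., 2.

H_0 ≅ Z,  H_1 ≅ Z/2,  H_2 = 0.

Take the total order a < b < c < d < e < f < g on the vertex set. Then K (dimension 2) consists of the simplices:

  0-simplices (7): a, b, c, d, e, f, g
  1-simplices (18): ab, ac, ad, ae, af, ag, bc, bd, bf, bg, cd, ce, cg, df, dg, ef, eg, fg
  2-simplices (12): abf, abg, acd, ace, adg, aef, bcd, bcg, bdf, ceg, dfg, efg

giving chain groups C_0 ≅ Z^7, C_1 ≅ Z^18, C_2 ≅ Z^12.

The boundary map ∂_1: C_1 → C_0 is given by ∂[p,q] = [q] − [p].
The 7×18 boundary matrix has rank 6 and Smith normal form diag(1,1,1,1,1,1).

Boundary ∂_2: C_2 → C_1 maps a triangle to the signed sum of its edges. For instance
  ∂dfg = fg − dg + df,
  ∂abf = bf − af + ab.
The 18×12 boundary matrix has rank 12 and Smith normal form diag(1,1,1,1,1,1,1,1,1,1,1,2).

Reading off H_k = ker ∂_k / im ∂_{k+1}:

  H_0: rank C_0 − rank ∂_1 = 7 − 6 = 1, and the invariant factors of ∂_1 are all 1, so H_0 = Z.
  H_1: rank ker ∂_1 − rank ∂_2 = (18 − 6) − 12 = 0, and ∂_2 has invariant factor 2 > 1, so H_1 = Z/2.
  H_2: rank ker ∂_2 − rank ∂_3 = (12 − 12) − 0 = 0, and there is no ∂_3, so H_2 = 0.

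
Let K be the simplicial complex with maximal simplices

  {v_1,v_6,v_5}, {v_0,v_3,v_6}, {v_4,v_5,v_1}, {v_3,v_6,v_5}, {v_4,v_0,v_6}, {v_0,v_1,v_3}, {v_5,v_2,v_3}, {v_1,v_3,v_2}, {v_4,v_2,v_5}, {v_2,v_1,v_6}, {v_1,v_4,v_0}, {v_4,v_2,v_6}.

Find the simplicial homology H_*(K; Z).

H_0 = Z,  H_1 = Z_2,  H_2 = 0.

Order the vertices as v_0 < v_1 < v_2 < v_3 < v_4 < v_5 < v_6. Listing each simplex with vertices in this order, K has dimension 2 with simplices:

  0-simplices (7): [v_0], [v_1], [v_2], [v_3], [v_4], [v_5], [v_6]
  1-simplices (18): (18 of them)
  2-simplices (12): (12 of them)

Hence C_0 ≅ Z^7, C_1 ≅ Z^18, C_2 ≅ Z^12.

The boundary map ∂_1: C_1 → C_0 sends each edge [p,q] (with p < q) to q − p.
The 7×18 boundary matrix has rank 6 and Smith normal form diag(1,1,1,1,1,1).

The boundary map ∂_2: C_2 → C_1 acts by ∂[p,q,r] = [q,r] − [p,r] + [p,q]. For instance
  ∂[v_1,v_4,v_5] = [v_4,v_5] − [v_1,v_5] + [v_1,v_4],
  ∂[v_0,v_1,v_3] = [v_1,v_3] − [v_0,v_3] + [v_0,v_1].
This gives a 18×12 integer matrix of rank 12; reducing to Smith normal form yields diagonal entries (1,1,1,1,1,1,1,1,1,1,1,2).

Computing H_k = (kernel of ∂_k) / (image of ∂_{k+1}):

  H_0: rank C_0 − rank ∂_1 = 7 − 6 = 1, and the invariant factors of ∂_1 are all 1, so H_0 = Z.
  H_1: rank ker ∂_1 − rank ∂_2 = (18 − 6) − 12 = 0, and ∂_2 has invariant factor 2 > 1, so H_1 = Z_2.
  H_2: rank ker ∂_2 − rank ∂_3 = (12 − 12) − 0 = 0, and there is no ∂_3, so H_2 = 0.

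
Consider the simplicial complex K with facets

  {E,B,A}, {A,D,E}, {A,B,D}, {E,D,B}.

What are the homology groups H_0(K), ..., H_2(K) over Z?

Fix the vertex order A < B < D < E and write every simplex with vertices in increasing order. Then dim K = 2 and the simplices of K are:

  0-simplices (4): A, B, D, E
  1-simplices (6): AB, AD, AE, BD, BE, DE
  2-simplices (4): ABD, ABE, ADE, BDE

Hence C_0 ≅ Z^4, C_1 ≅ Z^6, C_2 ≅ Z^4.

Boundary ∂_1: C_1 → C_0 sends each edge [p,q] (with p < q) to q − p. For instance
  ∂BD = D − B.
The 4×6 boundary matrix has rank 3 and Smith normal form diag(1,1,1).

The boundary map ∂_2: C_2 → C_1 maps a triangle to the signed sum of its edges. For instance
  ∂ADE = DE − AE + AD,
  ∂BDE = DE − BE + BD.
The 6×4 boundary matrix has rank 3 and Smith normal form diag(1,1,1).

Now H_k = ker ∂_k / im ∂_{k+1}, so:

  H_0: rank C_0 − rank ∂_1 = 4 − 3 = 1, and the invariant factors of ∂_1 are all 1, so H_0 = Z.
  H_1: rank ker ∂_1 − rank ∂_2 = (6 − 3) − 3 = 0, and the invariant factors of ∂_2 are all 1, so H_1 = 0.
  H_2: rank ker ∂_2 − rank ∂_3 = (4 − 3) − 0 = 1, and there is no ∂_3, so H_2 = Z.

H_0 ≅ Z,  H_1 = 0,  H_2 ≅ Z.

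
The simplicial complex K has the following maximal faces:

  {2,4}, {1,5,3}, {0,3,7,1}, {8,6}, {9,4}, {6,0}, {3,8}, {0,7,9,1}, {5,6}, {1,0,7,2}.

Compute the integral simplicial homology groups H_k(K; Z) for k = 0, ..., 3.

H_0 ≅ Z,  H_1 ≅ Z^3,  H_2 = 0,  H_3 = 0.

K has 10 vertices, 20 edges, 11 triangles, 3 3-simplices.
rank ∂_0 = 0, rank ∂_1 = 9 ⇒ b_0 = 10 − 0 − 9 = 1; all invariant factors of ∂_1 are 1 so no torsion. So H_0 = Z.
rank ∂_1 = 9, rank ∂_2 = 8 ⇒ b_1 = 20 − 9 − 8 = 3; all invariant factors of ∂_2 are 1 so no torsion. So H_1 = Z^3.
rank ∂_2 = 8, rank ∂_3 = 3 ⇒ b_2 = 11 − 8 − 3 = 0; all invariant factors of ∂_3 are 1 so no torsion. So H_2 = 0.
rank ∂_3 = 3, rank ∂_4 = 0 ⇒ b_3 = 3 − 3 − 0 = 0. So H_3 = 0.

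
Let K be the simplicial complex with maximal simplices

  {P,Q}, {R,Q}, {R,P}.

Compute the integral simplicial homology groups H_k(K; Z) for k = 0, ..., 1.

H_0 ≅ Z,  H_1 ≅ Z.

We work with the vertex ordering P < Q < R. The simplices of K, each written with vertices in increasing order, are:

  0-simplices (3): P, Q, R
  1-simplices (3): PQ, PR, QR

so the chain groups are C_0 ≅ Z^3, C_1 ≅ Z^3.

∂_1: C_1 → C_0 is given by ∂[p,q] = [q] − [p].
The 3×3 boundary matrix has rank 2 and Smith normal form diag(1,1).

Computing H_k = (kernel of ∂_k) / (image of ∂_{k+1}):

  H_0: rank C_0 − rank ∂_1 = 3 − 2 = 1, and the invariant factors of ∂_1 are all 1, so H_0 = Z.
  H_1: rank ker ∂_1 − rank ∂_2 = (3 − 2) − 0 = 1, and there is no ∂_2, so H_1 = Z.

As a check, the Euler characteristic is 3 − 3 = 0, which agrees with 1 − 1 = 0.
(K is a triangulation of the circle S^1.)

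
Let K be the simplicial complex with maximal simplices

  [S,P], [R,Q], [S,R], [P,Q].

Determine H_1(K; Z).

H_1 ≅ Z.

K has 4 vertices, 4 edges.
rank ∂_1 = 3, rank ∂_2 = 0 ⇒ b_1 = 4 − 3 − 0 = 1. So H_1 ≅ Z.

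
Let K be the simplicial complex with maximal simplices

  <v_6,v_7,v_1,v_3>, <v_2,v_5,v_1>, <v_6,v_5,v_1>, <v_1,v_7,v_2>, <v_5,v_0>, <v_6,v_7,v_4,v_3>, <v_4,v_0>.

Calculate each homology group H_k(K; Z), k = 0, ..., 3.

We work with the vertex ordering v_0 < v_1 < v_2 < v_3 < v_4 < v_5 < v_6 < v_7. The simplices of K, each written with vertices in increasing order, are:

  0-simplices (8): [v_0], [v_1], [v_2], [v_3], [v_4], [v_5], [v_6], [v_7]
  1-simplices (16): (16 of them)
  2-simplices (10): [v_1,v_2,v_5], [v_1,v_2,v_7], [v_1,v_3,v_6], [v_1,v_3,v_7], [v_1,v_5,v_6], [v_1,v_6,v_7], [v_3,v_4,v_6], [v_3,v_4,v_7], [v_3,v_6,v_7], [v_4,v_6,v_7]
  3-simplices (2): [v_1,v_3,v_6,v_7], [v_3,v_4,v_6,v_7]

Hence C_0 ≅ Z^8, C_1 ≅ Z^16, C_2 ≅ Z^10, C_3 ≅ Z^2.

The boundary map ∂_1: C_1 → C_0 sends each edge [p,q] (with p < q) to q − p.
The resulting 8×16 matrix has rank 7, and its Smith normal form has invariant factors (1,1,1,1,1,1,1).

∂_2: C_2 → C_1 maps a triangle to the signed sum of its edges. For instance
  ∂[v_3,v_6,v_7] = [v_6,v_7] − [v_3,v_7] + [v_3,v_6],
  ∂[v_1,v_2,v_7] = [v_2,v_7] − [v_1,v_7] + [v_1,v_2].
The resulting 16×10 matrix has rank 8, and its Smith normal form has invariant factors (1,1,1,1,1,1,1,1).

Boundary ∂_3: C_3 → C_2 sends each 3-simplex σ to the alternating sum Σ_i (−1)^i (σ with its i-th vertex removed). For instance
  ∂[v_3,v_4,v_6,v_7] = [v_4,v_6,v_7] − [v_3,v_6,v_7] + [v_3,v_4,v_7] − [v_3,v_4,v_6],
  ∂[v_1,v_3,v_6,v_7] = [v_3,v_6,v_7] − [v_1,v_6,v_7] + [v_1,v_3,v_7] − [v_1,v_3,v_6].
The 10×2 boundary matrix has rank 2 and Smith normal form diag(1,1).

Computing H_k = (kernel of ∂_k) / (image of ∂_{k+1}):

  H_0: rank C_0 − rank ∂_1 = 8 − 7 = 1, and the invariant factors of ∂_1 are all 1, so H_0 ≅ Z.
  H_1: rank ker ∂_1 − rank ∂_2 = (16 − 7) − 8 = 1, and the invariant factors of ∂_2 are all 1, so H_1 ≅ Z.
  H_2: rank ker ∂_2 − rank ∂_3 = (10 − 8) − 2 = 0, and the invariant factors of ∂_3 are all 1, so H_2 ≅ 0.
  H_3: rank ker ∂_3 − rank ∂_4 = (2 − 2) − 0 = 0, and there is no ∂_4, so H_3 ≅ 0.

H_0 = Z,  H_1 = Z,  H_2 = 0,  H_3 = 0.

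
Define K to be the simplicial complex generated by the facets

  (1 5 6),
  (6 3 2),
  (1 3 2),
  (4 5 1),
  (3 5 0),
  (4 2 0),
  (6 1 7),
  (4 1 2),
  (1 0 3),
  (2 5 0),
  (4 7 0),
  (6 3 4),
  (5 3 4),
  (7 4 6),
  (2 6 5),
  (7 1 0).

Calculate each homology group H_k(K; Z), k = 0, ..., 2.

H_0 ≅ Z,  H_1 ≅ Z^2,  H_2 ≅ Z.

Order the vertices as 0 < 1 < 2 < 3 < 4 < 5 < 6 < 7. Listing each simplex with vertices in this order, K has dimension 2 with simplices:

  0-simplices (8): [0], [1], [2], [3], [4], [5], [6], [7]
  1-simplices (24): (24 of them)
  2-simplices (16): [0,1,3], [0,1,7], [0,2,4], [0,2,5], [0,3,5], [0,4,7], [1,2,3], [1,2,4], [1,4,5], [1,5,6], [1,6,7], [2,3,6], [2,5,6], [3,4,5], [3,4,6], [4,6,7]

Hence C_0 ≅ Z^8, C_1 ≅ Z^24, C_2 ≅ Z^16.

The boundary map ∂_1: C_1 → C_0 is given by ∂[p,q] = [q] − [p]. For instance
  ∂[0,4] = [4] − [0].
This gives a 8×24 integer matrix of rank 7; reducing to Smith normal form yields diagonal entries (1,1,1,1,1,1,1).

The boundary map ∂_2: C_2 → C_1 maps a triangle to the signed sum of its edges. For instance
  ∂[3,4,5] = [4,5] − [3,5] + [3,4],
  ∂[1,5,6] = [5,6] − [1,6] + [1,5].
The resulting 24×16 matrix has rank 15, and its Smith normal form has invariant factors (1,1,1,1,1,1,1,1,1,1,1,1,1,1,1).

Computing H_k = (kernel of ∂_k) / (image of ∂_{k+1}):

  H_0: rank C_0 − rank ∂_1 = 8 − 7 = 1, and the invariant factors of ∂_1 are all 1, so H_0 ≅ Z.
  H_1: rank ker ∂_1 − rank ∂_2 = (24 − 7) − 15 = 2, and the invariant factors of ∂_2 are all 1, so H_1 ≅ Z^2.
  H_2: rank ker ∂_2 − rank ∂_3 = (16 − 15) − 0 = 1, and there is no ∂_3, so H_2 ≅ Z.

(K is a triangulation of the torus T^2.)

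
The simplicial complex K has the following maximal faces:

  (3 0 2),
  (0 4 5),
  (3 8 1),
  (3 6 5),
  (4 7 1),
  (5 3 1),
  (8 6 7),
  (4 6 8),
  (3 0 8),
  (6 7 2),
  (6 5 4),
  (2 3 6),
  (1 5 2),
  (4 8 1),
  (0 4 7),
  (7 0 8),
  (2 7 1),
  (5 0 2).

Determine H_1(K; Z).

H_1 = Z × Z/2.

Fix the vertex order 0 < 1 < 2 < 3 < 4 < 5 < 6 < 7 < 8 and write every simplex with vertices in increasing order. Then dim K = 2 and the simplices of K are:

  0-simplices (9): [0], [1], [2], [3], [4], [5], [6], [7], [8]
  1-simplices (27): (27 of them)
  2-simplices (18): [0,2,3], [0,2,5], [0,3,8], [0,4,5], [0,4,7], [0,7,8], [1,2,5], [1,2,7], [1,3,5], [1,3,8], [1,4,7], [1,4,8], [2,3,6], [2,6,7], [3,5,6], [4,5,6], [4,6,8], [6,7,8]

so the chain groups are C_0 ≅ Z^9, C_1 ≅ Z^27, C_2 ≅ Z^18.

∂_1: C_1 → C_0 sends each edge [p,q] (with p < q) to q − p.
As a 9×27 matrix over Z this has rank 8, with invariant factors (1,1,1,1,1,1,1,1).

Boundary ∂_2: C_2 → C_1 sends each 2-simplex [p,q,r] to [q,r] − [p,r] + [p,q]. For instance
  ∂[0,4,7] = [4,7] − [0,7] + [0,4],
  ∂[6,7,8] = [7,8] − [6,8] + [6,7].
As a 27×18 matrix over Z this has rank 18, with invariant factors (1,1,1,1,1,1,1,1,1,1,1,1,1,1,1,1,1,2).

Reading off H_k = ker ∂_k / im ∂_{k+1}:

  H_1: rank ker ∂_1 − rank ∂_2 = (27 − 8) − 18 = 1, and ∂_2 has invariant factor 2 > 1, so H_1 = Z × Z/2.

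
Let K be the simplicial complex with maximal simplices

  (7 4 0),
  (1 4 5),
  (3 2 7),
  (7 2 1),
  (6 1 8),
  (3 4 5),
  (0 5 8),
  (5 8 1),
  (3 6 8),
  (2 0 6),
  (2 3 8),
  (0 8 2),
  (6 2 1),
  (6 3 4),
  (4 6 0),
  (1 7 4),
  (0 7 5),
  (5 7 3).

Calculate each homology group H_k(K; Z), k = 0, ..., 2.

Take the total order 0 < 1 < 2 < 3 < 4 < 5 < 6 < 7 < 8 on the vertex set. Then K (dimension 2) consists of the simplices:

  0-simplices (9): [0], [1], [2], [3], [4], [5], [6], [7], [8]
  1-simplices (27): (27 of them)
  2-simplices (18): [0,2,6], [0,2,8], [0,4,6], [0,4,7], [0,5,7], [0,5,8], [1,2,6], [1,2,7], [1,4,5], [1,4,7], [1,5,8], [1,6,8], [2,3,7], [2,3,8], [3,4,5], [3,4,6], [3,5,7], [3,6,8]

Hence C_0 ≅ Z^9, C_1 ≅ Z^27, C_2 ≅ Z^18.

The boundary map ∂_1: C_1 → C_0 maps an edge to its endpoints' difference, ∂[p,q] = q − p.
As a 9×27 matrix over Z this has rank 8, with invariant factors (1,1,1,1,1,1,1,1).

∂_2: C_2 → C_1 maps a triangle to the signed sum of its edges. For instance
  ∂[3,6,8] = [6,8] − [3,8] + [3,6],
  ∂[1,6,8] = [6,8] − [1,8] + [1,6].
As a 27×18 matrix over Z this has rank 18, with invariant factors (1,1,1,1,1,1,1,1,1,1,1,1,1,1,1,1,1,2).

Now H_k = ker ∂_k / im ∂_{k+1}, so:

  H_0: rank C_0 − rank ∂_1 = 9 − 8 = 1, and the invariant factors of ∂_1 are all 1, so H_0 ≅ Z.
  H_1: rank ker ∂_1 − rank ∂_2 = (27 − 8) − 18 = 1, and ∂_2 has invariant factor 2 > 1, so H_1 ≅ Z × Z/2.
  H_2: rank ker ∂_2 − rank ∂_3 = (18 − 18) − 0 = 0, and there is no ∂_3, so H_2 ≅ 0.

H_0 = Z,  H_1 = Z × Z/2,  H_2 = 0.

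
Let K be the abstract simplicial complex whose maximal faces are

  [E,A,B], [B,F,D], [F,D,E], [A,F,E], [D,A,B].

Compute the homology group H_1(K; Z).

H_1 = Z.

K has 5 vertices, 10 edges, 5 triangles.
rank ∂_1 = 4, rank ∂_2 = 5 ⇒ b_1 = 10 − 4 − 5 = 1; all invariant factors of ∂_2 are 1 so no torsion. So H_1 = Z.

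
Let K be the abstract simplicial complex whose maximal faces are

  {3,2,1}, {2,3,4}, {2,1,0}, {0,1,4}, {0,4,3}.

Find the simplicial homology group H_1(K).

H_1 = Z.

Take the total order 0 < 1 < 2 < 3 < 4 on the vertex set. Then K (dimension 2) consists of the simplices:

  0-simplices (5): [0], [1], [2], [3], [4]
  1-simplices (10): [0,1], [0,2], [0,3], [0,4], [1,2], [1,3], [1,4], [2,3], [2,4], [3,4]
  2-simplices (5): [0,1,2], [0,1,4], [0,3,4], [1,2,3], [2,3,4]

giving chain groups C_0 ≅ Z^5, C_1 ≅ Z^10, C_2 ≅ Z^5.

Boundary ∂_1: C_1 → C_0 is given by ∂[p,q] = [q] − [p]. For instance
  ∂[1,4] = [4] − [1].
The 5×10 boundary matrix has rank 4 and Smith normal form diag(1,1,1,1).

∂_2: C_2 → C_1 acts by ∂[p,q,r] = [q,r] − [p,r] + [p,q]. For instance
  ∂[0,1,2] = [1,2] − [0,2] + [0,1],
  ∂[2,3,4] = [3,4] − [2,4] + [2,3].
As a 10×5 matrix over Z this has rank 5, with invariant factors (1,1,1,1,1).

Reading off H_k = ker ∂_k / im ∂_{k+1}:

  H_1: rank ker ∂_1 − rank ∂_2 = (10 − 4) − 5 = 1, and the invariant factors of ∂_2 are all 1, so H_1 ≅ Z.

(K is a triangulation of the Möbius band.)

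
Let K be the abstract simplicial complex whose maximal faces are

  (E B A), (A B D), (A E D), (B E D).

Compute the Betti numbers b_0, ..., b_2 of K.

b_0 = 1, b_1 = 0, b_2 = 1.

We work with the vertex ordering A < B < D < E. The simplices of K, each written with vertices in increasing order, are:

  0-simplices (4): A, B, D, E
  1-simplices (6): AB, AD, AE, BD, BE, DE
  2-simplices (4): ABD, ABE, ADE, BDE

giving chain groups C_0 ≅ Z^4, C_1 ≅ Z^6, C_2 ≅ Z^4.

Boundary ∂_1: C_1 → C_0 sends each edge [p,q] (with p < q) to q − p. For instance
  ∂AE = E − A.
This gives a 4×6 integer matrix of rank 3; reducing to Smith normal form yields diagonal entries (1,1,1).

∂_2: C_2 → C_1 sends each 2-simplex [p,q,r] to [q,r] − [p,r] + [p,q]. For instance
  ∂ABD = BD − AD + AB,
  ∂ABE = BE − AE + AB.
The resulting 6×4 matrix has rank 3, and its Smith normal form has invariant factors (1,1,1).

Reading off H_k = ker ∂_k / im ∂_{k+1}:

  H_0: rank C_0 − rank ∂_1 = 4 − 3 = 1, and the invariant factors of ∂_1 are all 1, so H_0 ≅ Z.
  H_1: rank ker ∂_1 − rank ∂_2 = (6 − 3) − 3 = 0, and the invariant factors of ∂_2 are all 1, so H_1 ≅ 0.
  H_2: rank ker ∂_2 − rank ∂_3 = (4 − 3) − 0 = 1, and there is no ∂_3, so H_2 ≅ Z.

Hence the Betti numbers are b_0 = 1, b_1 = 0, b_2 = 1.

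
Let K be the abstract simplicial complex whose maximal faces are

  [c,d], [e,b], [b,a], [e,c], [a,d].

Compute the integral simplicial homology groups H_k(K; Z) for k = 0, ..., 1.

Take the total order a < b < c < d < e on the vertex set. Then K (dimension 1) consists of the simplices:

  0-simplices (5): a, b, c, d, e
  1-simplices (5): ab, ad, be, cd, ce

so the chain groups are C_0 ≅ Z^5, C_1 ≅ Z^5.

∂_1: C_1 → C_0 is given by ∂[p,q] = [q] − [p]. For instance
  ∂cd = d − c.
The resulting 5×5 matrix has rank 4, and its Smith normal form has invariant factors (1,1,1,1).

Computing H_k = (kernel of ∂_k) / (image of ∂_{k+1}):

  H_0: rank C_0 − rank ∂_1 = 5 − 4 = 1, and the invariant factors of ∂_1 are all 1, so H_0 ≅ Z.
  H_1: rank ker ∂_1 − rank ∂_2 = (5 − 4) − 0 = 1, and there is no ∂_2, so H_1 ≅ Z.

H_0 = Z,  H_1 = Z.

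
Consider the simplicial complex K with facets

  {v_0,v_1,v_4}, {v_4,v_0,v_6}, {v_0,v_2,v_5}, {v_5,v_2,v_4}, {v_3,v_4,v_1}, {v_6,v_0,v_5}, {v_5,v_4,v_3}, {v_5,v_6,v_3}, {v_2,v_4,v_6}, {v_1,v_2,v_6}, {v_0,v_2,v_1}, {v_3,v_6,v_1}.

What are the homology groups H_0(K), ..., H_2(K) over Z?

Take the total order v_0 < v_1 < v_2 < v_3 < v_4 < v_5 < v_6 on the vertex set. Then K (dimension 2) consists of the simplices:

  0-simplices (7): [v_0], [v_1], [v_2], [v_3], [v_4], [v_5], [v_6]
  1-simplices (18): (18 of them)
  2-simplices (12): (12 of them)

so the chain groups are C_0 ≅ Z^7, C_1 ≅ Z^18, C_2 ≅ Z^12.

The boundary map ∂_1: C_1 → C_0 sends each edge [p,q] (with p < q) to q − p. For instance
  ∂[v_0,v_2] = [v_2] − [v_0].
This gives a 7×18 integer matrix of rank 6; reducing to Smith normal form yields diagonal entries (1,1,1,1,1,1).

Boundary ∂_2: C_2 → C_1 sends each 2-simplex [p,q,r] to [q,r] − [p,r] + [p,q]. For instance
  ∂[v_3,v_5,v_6] = [v_5,v_6] − [v_3,v_6] + [v_3,v_5],
  ∂[v_0,v_2,v_5] = [v_2,v_5] − [v_0,v_5] + [v_0,v_2].
This gives a 18×12 integer matrix of rank 12; reducing to Smith normal form yields diagonal entries (1,1,1,1,1,1,1,1,1,1,1,2).

Reading off H_k = ker ∂_k / im ∂_{k+1}:

  H_0: rank C_0 − rank ∂_1 = 7 − 6 = 1, and the invariant factors of ∂_1 are all 1, so H_0 ≅ Z.
  H_1: rank ker ∂_1 − rank ∂_2 = (18 − 6) − 12 = 0, and ∂_2 has invariant factor 2 > 1, so H_1 ≅ Z/2Z.
  H_2: rank ker ∂_2 − rank ∂_3 = (12 − 12) − 0 = 0, and there is no ∂_3, so H_2 ≅ 0.

As a check, the Euler characteristic is 7 − 18 + 12 = 1, which agrees with 1 − 0 + 0 = 1.

H_0 = Z,  H_1 = Z/2Z,  H_2 = 0.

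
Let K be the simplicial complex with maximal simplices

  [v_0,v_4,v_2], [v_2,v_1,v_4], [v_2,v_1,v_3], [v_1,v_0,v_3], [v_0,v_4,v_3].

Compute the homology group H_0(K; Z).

H_0 = Z.

We work with the vertex ordering v_0 < v_1 < v_2 < v_3 < v_4. The simplices of K, each written with vertices in increasing order, are:

  0-simplices (5): [v_0], [v_1], [v_2], [v_3], [v_4]
  1-simplices (10): [v_0,v_1], [v_0,v_2], [v_0,v_3], [v_0,v_4], [v_1,v_2], [v_1,v_3], [v_1,v_4], [v_2,v_3], [v_2,v_4], [v_3,v_4]
  2-simplices (5): [v_0,v_1,v_3], [v_0,v_2,v_4], [v_0,v_3,v_4], [v_1,v_2,v_3], [v_1,v_2,v_4]

giving chain groups C_0 ≅ Z^5, C_1 ≅ Z^10, C_2 ≅ Z^5.

The boundary map ∂_1: C_1 → C_0 sends each edge [p,q] (with p < q) to q − p.
The 5×10 boundary matrix has rank 4 and Smith normal form diag(1,1,1,1).

∂_2: C_2 → C_1 sends each 2-simplex [p,q,r] to [q,r] − [p,r] + [p,q]. For instance
  ∂[v_1,v_2,v_4] = [v_2,v_4] − [v_1,v_4] + [v_1,v_2],
  ∂[v_0,v_1,v_3] = [v_1,v_3] − [v_0,v_3] + [v_0,v_1].
The 10×5 boundary matrix has rank 5 and Smith normal form diag(1,1,1,1,1).

Now H_k = ker ∂_k / im ∂_{k+1}, so:

  H_0: rank C_0 − rank ∂_1 = 5 − 4 = 1, and the invariant factors of ∂_1 are all 1, so H_0 ≅ Z.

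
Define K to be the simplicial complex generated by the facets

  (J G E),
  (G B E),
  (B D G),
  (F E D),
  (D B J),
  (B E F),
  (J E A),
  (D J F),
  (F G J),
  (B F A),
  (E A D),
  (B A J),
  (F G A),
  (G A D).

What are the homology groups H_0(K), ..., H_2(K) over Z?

Take the total order A < B < D < E < F < G < J on the vertex set. Then K (dimension 2) consists of the simplices:

  0-simplices (7): A, B, D, E, F, G, J
  1-simplices (21): AB, AD, AE, AF, AG, AJ, BD, BE, BF, BG, BJ, DE, DF, DG, DJ, EF, EG, EJ, FG, FJ, GJ
  2-simplices (14): ABF, ABJ, ADE, ADG, AEJ, AFG, BDG, BDJ, BEF, BEG, DEF, DFJ, EGJ, FGJ

Hence C_0 ≅ Z^7, C_1 ≅ Z^21, C_2 ≅ Z^14.

∂_1: C_1 → C_0 maps an edge to its endpoints' difference, ∂[p,q] = q − p. For instance
  ∂AD = D − A.
The 7×21 boundary matrix has rank 6 and Smith normal form diag(1,1,1,1,1,1).

Boundary ∂_2: C_2 → C_1 maps a triangle to the signed sum of its edges. For instance
  ∂ADE = DE − AE + AD,
  ∂AFG = FG − AG + AF.
As a 21×14 matrix over Z this has rank 13, with invariant factors (1,1,1,1,1,1,1,1,1,1,1,1,1).

Now H_k = ker ∂_k / im ∂_{k+1}, so:

  H_0: rank C_0 − rank ∂_1 = 7 − 6 = 1, and the invariant factors of ∂_1 are all 1, so H_0 = Z.
  H_1: rank ker ∂_1 − rank ∂_2 = (21 − 6) − 13 = 2, and the invariant factors of ∂_2 are all 1, so H_1 = Z^2.
  H_2: rank ker ∂_2 − rank ∂_3 = (14 − 13) − 0 = 1, and there is no ∂_3, so H_2 = Z.

H_0 = Z,  H_1 = Z^2,  H_2 = Z.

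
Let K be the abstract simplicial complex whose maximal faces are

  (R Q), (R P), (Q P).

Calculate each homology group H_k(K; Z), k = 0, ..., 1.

K has 3 vertices, 3 edges.
rank ∂_0 = 0, rank ∂_1 = 2 ⇒ b_0 = 3 − 0 − 2 = 1; all invariant factors of ∂_1 are 1 so no torsion. So H_0 ≅ Z.
rank ∂_1 = 2, rank ∂_2 = 0 ⇒ b_1 = 3 − 2 − 0 = 1. So H_1 ≅ Z.

H_0 = Z,  H_1 = Z.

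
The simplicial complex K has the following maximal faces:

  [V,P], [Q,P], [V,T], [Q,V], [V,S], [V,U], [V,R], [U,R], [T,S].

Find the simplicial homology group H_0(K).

Take the total order P < Q < R < S < T < U < V on the vertex set. Then K (dimension 1) consists of the simplices:

  0-simplices (7): P, Q, R, S, T, U, V
  1-simplices (9): PQ, PV, QV, RU, RV, ST, SV, TV, UV

Hence C_0 ≅ Z^7, C_1 ≅ Z^9.

Boundary ∂_1: C_1 → C_0 is given by ∂[p,q] = [q] − [p].
As a 7×9 matrix over Z this has rank 6, with invariant factors (1,1,1,1,1,1).

Now H_k = ker ∂_k / im ∂_{k+1}, so:

  H_0: rank C_0 − rank ∂_1 = 7 − 6 = 1, and the invariant factors of ∂_1 are all 1, so H_0 = Z.

H_0 ≅ Z.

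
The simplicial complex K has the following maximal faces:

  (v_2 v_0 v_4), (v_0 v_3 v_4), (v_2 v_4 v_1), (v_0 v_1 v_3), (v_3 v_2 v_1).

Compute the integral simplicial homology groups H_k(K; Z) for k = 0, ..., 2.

H_0 = Z,  H_1 = Z,  H_2 = 0.

K has 5 vertices, 10 edges, 5 triangles.
rank ∂_0 = 0, rank ∂_1 = 4 ⇒ b_0 = 5 − 0 − 4 = 1; all invariant factors of ∂_1 are 1 so no torsion. So H_0 ≅ Z.
rank ∂_1 = 4, rank ∂_2 = 5 ⇒ b_1 = 10 − 4 − 5 = 1; all invariant factors of ∂_2 are 1 so no torsion. So H_1 ≅ Z.
rank ∂_2 = 5, rank ∂_3 = 0 ⇒ b_2 = 5 − 5 − 0 = 0. So H_2 ≅ 0.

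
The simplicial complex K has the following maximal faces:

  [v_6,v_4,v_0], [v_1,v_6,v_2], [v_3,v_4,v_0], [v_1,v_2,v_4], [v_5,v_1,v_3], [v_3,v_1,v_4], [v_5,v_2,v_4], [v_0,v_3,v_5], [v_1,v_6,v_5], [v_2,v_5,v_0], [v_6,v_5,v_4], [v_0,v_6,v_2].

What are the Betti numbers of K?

b_0 = 1, b_1 = 0, b_2 = 0.

Take the total order v_0 < v_1 < v_2 < v_3 < v_4 < v_5 < v_6 on the vertex set. Then K (dimension 2) consists of the simplices:

  0-simplices (7): [v_0], [v_1], [v_2], [v_3], [v_4], [v_5], [v_6]
  1-simplices (18): (18 of them)
  2-simplices (12): (12 of them)

Hence C_0 ≅ Z^7, C_1 ≅ Z^18, C_2 ≅ Z^12.

Boundary ∂_1: C_1 → C_0 is given by ∂[p,q] = [q] − [p]. For instance
  ∂[v_2,v_4] = [v_4] − [v_2].
The resulting 7×18 matrix has rank 6, and its Smith normal form has invariant factors (1,1,1,1,1,1).

The boundary map ∂_2: C_2 → C_1 sends each 2-simplex [p,q,r] to [q,r] − [p,r] + [p,q]. For instance
  ∂[v_1,v_3,v_4] = [v_3,v_4] − [v_1,v_4] + [v_1,v_3],
  ∂[v_1,v_3,v_5] = [v_3,v_5] − [v_1,v_5] + [v_1,v_3].
The 18×12 boundary matrix has rank 12 and Smith normal form diag(1,1,1,1,1,1,1,1,1,1,1,2).

Computing H_k = (kernel of ∂_k) / (image of ∂_{k+1}):

  H_0: rank C_0 − rank ∂_1 = 7 − 6 = 1, and the invariant factors of ∂_1 are all 1, so H_0 ≅ Z.
  H_1: rank ker ∂_1 − rank ∂_2 = (18 − 6) − 12 = 0, and ∂_2 has invariant factor 2 > 1, so H_1 ≅ Z/2.
  H_2: rank ker ∂_2 − rank ∂_3 = (12 − 12) − 0 = 0, and there is no ∂_3, so H_2 ≅ 0.

Hence the Betti numbers are b_0 = 1, b_1 = 0, b_2 = 0.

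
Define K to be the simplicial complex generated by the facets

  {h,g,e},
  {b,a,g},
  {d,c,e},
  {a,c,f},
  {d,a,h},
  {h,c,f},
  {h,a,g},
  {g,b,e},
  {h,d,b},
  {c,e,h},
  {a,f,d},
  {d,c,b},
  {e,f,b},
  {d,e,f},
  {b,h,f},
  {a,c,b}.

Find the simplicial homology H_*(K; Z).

H_0 = Z,  H_1 = Z^2,  H_2 = Z.

Take the total order a < b < c < d < e < f < g < h on the vertex set. Then K (dimension 2) consists of the simplices:

  0-simplices (8): a, b, c, d, e, f, g, h
  1-simplices (24): ab, ac, ad, af, ag, ah, bc, bd, be, bf, bg, bh, cd, ce, cf, ch, de, df, dh, ef, eg, eh, fh, gh
  2-simplices (16): abc, abg, acf, adf, adh, agh, bcd, bdh, bef, beg, bfh, cde, ceh, cfh, def, egh

giving chain groups C_0 ≅ Z^8, C_1 ≅ Z^24, C_2 ≅ Z^16.

Boundary ∂_1: C_1 → C_0 maps an edge to its endpoints' difference, ∂[p,q] = q − p. For instance
  ∂ab = b − a.
The resulting 8×24 matrix has rank 7, and its Smith normal form has invariant factors (1,1,1,1,1,1,1).

Boundary ∂_2: C_2 → C_1 maps a triangle to the signed sum of its edges. For instance
  ∂adf = df − af + ad,
  ∂bfh = fh − bh + bf.
This gives a 24×16 integer matrix of rank 15; reducing to Smith normal form yields diagonal entries (1,1,1,1,1,1,1,1,1,1,1,1,1,1,1).

Computing H_k = (kernel of ∂_k) / (image of ∂_{k+1}):

  H_0: rank C_0 − rank ∂_1 = 8 − 7 = 1, and the invariant factors of ∂_1 are all 1, so H_0 = Z.
  H_1: rank ker ∂_1 − rank ∂_2 = (24 − 7) − 15 = 2, and the invariant factors of ∂_2 are all 1, so H_1 = Z^2.
  H_2: rank ker ∂_2 − rank ∂_3 = (16 − 15) − 0 = 1, and there is no ∂_3, so H_2 = Z.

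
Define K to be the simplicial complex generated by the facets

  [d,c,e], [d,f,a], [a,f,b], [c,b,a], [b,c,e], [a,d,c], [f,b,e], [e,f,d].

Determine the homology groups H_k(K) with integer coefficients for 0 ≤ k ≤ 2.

We work with the vertex ordering a < b < c < d < e < f. The simplices of K, each written with vertices in increasing order, are:

  0-simplices (6): a, b, c, d, e, f
  1-simplices (12): ab, ac, ad, af, bc, be, bf, cd, ce, de, df, ef
  2-simplices (8): abc, abf, acd, adf, bce, bef, cde, def

giving chain groups C_0 ≅ Z^6, C_1 ≅ Z^12, C_2 ≅ Z^8.

Boundary ∂_1: C_1 → C_0 sends each edge [p,q] (with p < q) to q − p. For instance
  ∂df = f − d.
The resulting 6×12 matrix has rank 5, and its Smith normal form has invariant factors (1,1,1,1,1).

Boundary ∂_2: C_2 → C_1 acts by ∂[p,q,r] = [q,r] − [p,r] + [p,q]. For instance
  ∂bce = ce − be + bc,
  ∂adf = df − af + ad.
This gives a 12×8 integer matrix of rank 7; reducing to Smith normal form yields diagonal entries (1,1,1,1,1,1,1).

Now H_k = ker ∂_k / im ∂_{k+1}, so:

  H_0: rank C_0 − rank ∂_1 = 6 − 5 = 1, and the invariant factors of ∂_1 are all 1, so H_0 = Z.
  H_1: rank ker ∂_1 − rank ∂_2 = (12 − 5) − 7 = 0, and the invariant factors of ∂_2 are all 1, so H_1 = 0.
  H_2: rank ker ∂_2 − rank ∂_3 = (8 − 7) − 0 = 1, and there is no ∂_3, so H_2 = Z.

As a check, the Euler characteristic is 6 − 12 + 8 = 2, which agrees with 1 − 0 + 1 = 2.

H_0 ≅ Z,  H_1 = 0,  H_2 ≅ Z.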